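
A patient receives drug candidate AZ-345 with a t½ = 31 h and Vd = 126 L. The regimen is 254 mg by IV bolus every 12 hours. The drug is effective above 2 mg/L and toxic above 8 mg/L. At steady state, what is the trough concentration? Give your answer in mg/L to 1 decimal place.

6.6 mg/L

k = ln2/t½ = ln2/31 ≈ 0.022360 h⁻¹; fraction remaining f = e^(−kτ) = e^(−0.022360×12) ≈ 0.7647.
Single-dose peak C₀ = D/Vd = 254/126 ≈ 2.016 mg/L.
Steady-state trough Cmin,ss = C₀·f/(1−f) ≈ 2.016 × 0.7647/0.2353 ≈ 6.552 mg/L.
Trough 6.6 mg/L vs MEC 2 mg/L: adequate.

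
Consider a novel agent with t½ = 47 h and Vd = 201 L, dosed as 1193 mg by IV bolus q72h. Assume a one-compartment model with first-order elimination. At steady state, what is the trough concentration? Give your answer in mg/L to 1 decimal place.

k = ln2/t½ = ln2/47 ≈ 0.014748 h⁻¹; fraction remaining f = e^(−kτ) = e^(−0.014748×72) ≈ 0.3458.
Single-dose peak C₀ = D/Vd = 1193/201 ≈ 5.935 mg/L.
Steady-state trough Cmin,ss = C₀·f/(1−f) ≈ 5.935 × 0.3458/0.6542 ≈ 3.137 mg/L.

3.1 mg/L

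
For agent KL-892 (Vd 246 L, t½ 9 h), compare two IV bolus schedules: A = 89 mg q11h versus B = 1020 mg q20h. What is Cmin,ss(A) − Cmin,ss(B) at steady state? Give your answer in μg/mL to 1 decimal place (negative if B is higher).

Regimen A: f = (1/2)^(11/9) ≈ 0.4286; Cmin,ss = (89/246)·f/(1−f) ≈ 0.271 μg/mL.
Regimen B: f = (1/2)^(20/9) ≈ 0.2143; Cmin,ss = (1020/246)·f/(1−f) ≈ 1.131 μg/mL.
Difference ≈ 0.271 − 1.131 ≈ -0.860 μg/mL.

-0.9 μg/mL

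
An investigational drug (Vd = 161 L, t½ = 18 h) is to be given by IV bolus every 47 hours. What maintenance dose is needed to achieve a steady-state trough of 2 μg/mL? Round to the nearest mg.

τ/t½ = 47/18 ≈ 2.6111, so f = (1/2)^(47/18) ≈ 0.163673.
Cmin,ss = (D/Vd)·f/(1−f), so D = Cmin,ss·Vd·(1−f)/f.
D = 2 × 161 × (1−f)/f ≈ 2 × 161 × 5.10974 ≈ 1645.34 mg.

1645 mg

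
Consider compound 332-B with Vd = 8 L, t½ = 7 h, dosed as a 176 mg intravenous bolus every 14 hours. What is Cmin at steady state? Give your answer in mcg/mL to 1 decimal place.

τ = 14 h = 2 half-lives, so f = (1/2)^2 = 0.25.
At steady state, R = 1/(1 − 0.25) = 4/3.
Single-dose peak C₀ = D/Vd = 176/8 = 22 mcg/mL.
Steady-state peak Cmax,ss = C₀·R = 22 × 4/3 ≈ 29.333 mcg/mL.
Steady-state trough Cmin,ss = Cmax,ss·f ≈ 29.333 × 0.25 ≈ 7.333 mcg/mL.

7.3 mcg/mL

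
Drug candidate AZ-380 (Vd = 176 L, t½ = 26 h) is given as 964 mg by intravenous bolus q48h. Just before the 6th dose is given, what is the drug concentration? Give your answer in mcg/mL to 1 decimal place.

2.1 mcg/mL

f = (1/2)^(τ/t½) = (1/2)^(48/26) ≈ 0.2781.
C₀ = D/Vd = 964/176 ≈ 5.477 mcg/mL.
Before the 6th dose, 5 doses have been given. Superposition: Cmin = C₀·(f + f² + … + f^5).
≈ 5.477 × (0.2781 + 0.0773 + 0.0215 + 0.0060 + 0.0017) ≈ 5.477 × 0.3846 ≈ 2.106 mcg/mL.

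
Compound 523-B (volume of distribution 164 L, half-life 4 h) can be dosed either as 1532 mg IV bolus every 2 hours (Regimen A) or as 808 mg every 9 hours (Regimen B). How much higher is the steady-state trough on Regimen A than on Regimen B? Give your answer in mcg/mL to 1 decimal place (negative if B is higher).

Regimen A: f = (1/2)^(2/4) ≈ 0.7071; Cmin,ss = (1532/164)·f/(1−f) ≈ 22.552 mcg/mL.
Regimen B: f = (1/2)^(9/4) ≈ 0.2102; Cmin,ss = (808/164)·f/(1−f) ≈ 1.311 mcg/mL.
Difference ≈ 22.552 − 1.311 ≈ 21.241 mcg/mL.

21.2 mcg/mL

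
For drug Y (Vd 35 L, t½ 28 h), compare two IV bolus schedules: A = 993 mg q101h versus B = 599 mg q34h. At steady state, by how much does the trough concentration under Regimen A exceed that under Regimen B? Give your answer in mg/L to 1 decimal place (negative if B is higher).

-10.4 mg/L

Regimen A: f = (1/2)^(101/28) ≈ 0.0821; Cmin,ss = (993/35)·f/(1−f) ≈ 2.538 mg/L.
Regimen B: f = (1/2)^(34/28) ≈ 0.4310; Cmin,ss = (599/35)·f/(1−f) ≈ 12.964 mg/L.
Difference ≈ 2.538 − 12.964 ≈ -10.426 mg/L.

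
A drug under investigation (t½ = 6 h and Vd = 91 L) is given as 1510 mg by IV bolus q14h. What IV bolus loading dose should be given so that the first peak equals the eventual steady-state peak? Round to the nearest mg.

f = (1/2)^(14/6) ≈ 0.198425; accumulation ratio R = 1/(1−f) ≈ 1.24754.
Loading dose to hit Cmax,ss on first dose: D_load = D_maint·R ≈ 1510 × 1.24754 ≈ 1883.79 mg.

1884 mg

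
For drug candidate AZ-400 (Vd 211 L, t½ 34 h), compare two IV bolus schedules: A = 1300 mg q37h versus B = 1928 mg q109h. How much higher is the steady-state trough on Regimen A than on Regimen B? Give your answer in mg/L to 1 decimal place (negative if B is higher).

Regimen A: f = (1/2)^(37/34) ≈ 0.4703; Cmin,ss = (1300/211)·f/(1−f) ≈ 5.470 mg/L.
Regimen B: f = (1/2)^(109/34) ≈ 0.1084; Cmin,ss = (1928/211)·f/(1−f) ≈ 1.111 mg/L.
Difference ≈ 5.470 − 1.111 ≈ 4.359 mg/L.

4.4 mg/L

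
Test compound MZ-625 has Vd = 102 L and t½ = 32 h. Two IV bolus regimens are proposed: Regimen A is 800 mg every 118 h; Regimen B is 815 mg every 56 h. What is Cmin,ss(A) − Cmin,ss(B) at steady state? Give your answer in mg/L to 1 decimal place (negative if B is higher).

-2.7 mg/L

Regimen A: f = (1/2)^(118/32) ≈ 0.0776; Cmin,ss = (800/102)·f/(1−f) ≈ 0.660 mg/L.
Regimen B: f = (1/2)^(56/32) ≈ 0.2973; Cmin,ss = (815/102)·f/(1−f) ≈ 3.381 mg/L.
Difference ≈ 0.660 − 3.381 ≈ -2.721 mg/L.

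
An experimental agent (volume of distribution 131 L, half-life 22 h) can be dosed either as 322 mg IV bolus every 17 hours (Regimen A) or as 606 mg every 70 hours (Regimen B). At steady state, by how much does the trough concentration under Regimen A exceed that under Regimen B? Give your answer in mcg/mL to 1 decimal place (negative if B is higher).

Regimen A: f = (1/2)^(17/22) ≈ 0.5853; Cmin,ss = (322/131)·f/(1−f) ≈ 3.469 mcg/mL.
Regimen B: f = (1/2)^(70/22) ≈ 0.1102; Cmin,ss = (606/131)·f/(1−f) ≈ 0.573 mcg/mL.
Difference ≈ 3.469 − 0.573 ≈ 2.896 mcg/mL.

2.9 mcg/mL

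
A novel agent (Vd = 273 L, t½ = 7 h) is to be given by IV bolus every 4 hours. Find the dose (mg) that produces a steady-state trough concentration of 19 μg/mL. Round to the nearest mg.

2521 mg

τ/t½ = 4/7 ≈ 0.57143, so f = (1/2)^(4/7) ≈ 0.672950.
Cmin,ss = (D/Vd)·f/(1−f), so D = Cmin,ss·Vd·(1−f)/f.
D = 19 × 273 × (1−f)/f ≈ 19 × 273 × 0.48599 ≈ 2520.83 mg.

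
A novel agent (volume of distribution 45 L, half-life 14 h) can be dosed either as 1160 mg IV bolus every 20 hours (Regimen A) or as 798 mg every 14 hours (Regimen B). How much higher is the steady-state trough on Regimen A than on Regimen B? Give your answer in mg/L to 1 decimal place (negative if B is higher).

-2.5 mg/L

Regimen A: f = (1/2)^(20/14) ≈ 0.3715; Cmin,ss = (1160/45)·f/(1−f) ≈ 15.237 mg/L.
Regimen B: f = (1/2)^(14/14) ≈ 0.5000; Cmin,ss = (798/45)·f/(1−f) ≈ 17.733 mg/L.
Difference ≈ 15.237 − 17.733 ≈ -2.496 mg/L.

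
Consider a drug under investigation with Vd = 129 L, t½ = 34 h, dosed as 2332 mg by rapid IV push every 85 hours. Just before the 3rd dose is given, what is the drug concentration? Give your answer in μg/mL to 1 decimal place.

f = (1/2)^(τ/t½) = (1/2)^(85/34) ≈ 0.1768.
C₀ = D/Vd = 2332/129 ≈ 18.078 μg/mL.
Before the 3rd dose, 2 doses have been given. Superposition: Cmin = C₀·(f + f²).
≈ 18.078 × (0.1768 + 0.0313) ≈ 18.078 × 0.2081 ≈ 3.762 μg/mL.

3.8 μg/mL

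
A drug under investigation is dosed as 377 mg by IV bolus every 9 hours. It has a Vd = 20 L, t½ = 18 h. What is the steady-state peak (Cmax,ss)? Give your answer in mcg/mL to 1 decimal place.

64.4 mcg/mL

k = ln2/t½ = ln2/18 ≈ 0.038508 h⁻¹; fraction remaining f = e^(−kτ) = e^(−0.038508×9) ≈ 0.7071.
Accumulation ratio R = 1/(1 − f) ≈ 1/0.2929 ≈ 3.4141.
Single-dose peak C₀ = D/Vd = 377/20 ≈ 18.850 mcg/mL.
Steady-state peak Cmax,ss = C₀·R ≈ 18.850 × 3.4141 ≈ 64.356 mcg/mL.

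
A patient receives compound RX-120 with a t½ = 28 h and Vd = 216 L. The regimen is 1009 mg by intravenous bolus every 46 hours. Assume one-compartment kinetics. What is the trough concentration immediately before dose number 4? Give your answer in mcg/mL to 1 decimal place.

f = (1/2)^(τ/t½) = (1/2)^(46/28) ≈ 0.3202.
C₀ = D/Vd = 1009/216 ≈ 4.671 mcg/mL.
Before the 4th dose, 3 doses have been given. Superposition: Cmin = C₀·(f + f² + … + f^3).
≈ 4.671 × (0.3202 + 0.1025 + 0.0328) ≈ 4.671 × 0.4555 ≈ 2.128 mcg/mL.

2.1 mcg/mL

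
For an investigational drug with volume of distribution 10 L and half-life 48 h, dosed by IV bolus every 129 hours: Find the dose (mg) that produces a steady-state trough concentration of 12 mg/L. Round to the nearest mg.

653 mg

τ/t½ = 129/48 ≈ 2.6875, so f = (1/2)^(129/48) ≈ 0.155232.
Cmin,ss = (D/Vd)·f/(1−f), so D = Cmin,ss·Vd·(1−f)/f.
D = 12 × 10 × (1−f)/f ≈ 12 × 10 × 5.44197 ≈ 653.04 mg.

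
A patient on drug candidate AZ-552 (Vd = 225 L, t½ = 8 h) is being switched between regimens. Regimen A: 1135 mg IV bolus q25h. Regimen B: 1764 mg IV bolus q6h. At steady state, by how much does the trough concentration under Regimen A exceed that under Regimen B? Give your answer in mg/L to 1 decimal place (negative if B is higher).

Regimen A: f = (1/2)^(25/8) ≈ 0.1146; Cmin,ss = (1135/225)·f/(1−f) ≈ 0.653 mg/L.
Regimen B: f = (1/2)^(6/8) ≈ 0.5946; Cmin,ss = (1764/225)·f/(1−f) ≈ 11.499 mg/L.
Difference ≈ 0.653 − 11.499 ≈ -10.846 mg/L.

-10.8 mg/L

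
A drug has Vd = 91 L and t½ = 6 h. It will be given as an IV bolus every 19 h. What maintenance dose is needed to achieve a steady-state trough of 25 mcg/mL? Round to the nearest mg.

18154 mg

τ/t½ = 19/6 ≈ 3.1667, so f = (1/2)^(19/6) ≈ 0.111362.
Cmin,ss = (D/Vd)·f/(1−f), so D = Cmin,ss·Vd·(1−f)/f.
D = 25 × 91 × (1−f)/f ≈ 25 × 91 × 7.97972 ≈ 18153.86 mg.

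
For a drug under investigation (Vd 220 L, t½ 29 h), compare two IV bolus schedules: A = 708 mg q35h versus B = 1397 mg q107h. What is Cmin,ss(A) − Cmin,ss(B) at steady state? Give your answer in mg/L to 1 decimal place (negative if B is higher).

Regimen A: f = (1/2)^(35/29) ≈ 0.4332; Cmin,ss = (708/220)·f/(1−f) ≈ 2.460 mg/L.
Regimen B: f = (1/2)^(107/29) ≈ 0.0775; Cmin,ss = (1397/220)·f/(1−f) ≈ 0.533 mg/L.
Difference ≈ 2.460 − 0.533 ≈ 1.927 mg/L.

1.9 mg/L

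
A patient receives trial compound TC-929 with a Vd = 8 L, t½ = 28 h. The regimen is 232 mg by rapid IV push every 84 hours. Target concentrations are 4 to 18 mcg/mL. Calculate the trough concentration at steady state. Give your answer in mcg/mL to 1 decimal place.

τ = 84 h = 3 half-lives, so f = (1/2)^3 = 0.125.
At steady state, R = 1/(1 − 0.125) = 8/7.
Single-dose peak C₀ = D/Vd = 232/8 = 29 mcg/mL.
Steady-state peak Cmax,ss = C₀·R = 29 × 8/7 ≈ 33.143 mcg/mL.
Steady-state trough Cmin,ss = Cmax,ss·f ≈ 33.143 × 0.125 ≈ 4.143 mcg/mL.
Trough 4.1 mcg/mL vs MEC 4 mcg/mL: adequate.

4.1 mcg/mL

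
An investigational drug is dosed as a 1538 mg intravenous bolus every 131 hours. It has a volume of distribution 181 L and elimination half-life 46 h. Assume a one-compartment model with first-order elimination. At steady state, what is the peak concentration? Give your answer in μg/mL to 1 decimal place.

Over one 131-h interval, 131/46 ≈ 2.8478 half-lives elapse, leaving f ≈ 0.1389 of each dose.
At steady state, accumulation factor R = 1/(1 − e^(−kτ)) ≈ 1.1613.
Each bolus raises the concentration by D/Vd = 1538/181 ≈ 8.497 μg/mL.
Steady-state peak Cmax,ss = C₀·R ≈ 8.497 × 1.1613 ≈ 9.868 μg/mL.

9.9 μg/mL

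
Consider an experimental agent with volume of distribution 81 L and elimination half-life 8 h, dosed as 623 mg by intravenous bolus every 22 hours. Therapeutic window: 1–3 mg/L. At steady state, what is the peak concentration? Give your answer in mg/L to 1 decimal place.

9.0 mg/L

τ/t½ = 22/8 ≈ 2.75, so fraction remaining f = (1/2)^(22/8) ≈ 0.1487.
Accumulation ratio R = 1/(1 − f) ≈ 1/0.8513 ≈ 1.1747.
Each bolus raises the concentration by D/Vd = 623/81 ≈ 7.691 mg/L.
Steady-state peak Cmax,ss = C₀·R ≈ 7.691 × 1.1747 ≈ 9.035 mg/L.
Peak 9.0 mg/L vs MTC 3 mg/L: exceeds toxic threshold.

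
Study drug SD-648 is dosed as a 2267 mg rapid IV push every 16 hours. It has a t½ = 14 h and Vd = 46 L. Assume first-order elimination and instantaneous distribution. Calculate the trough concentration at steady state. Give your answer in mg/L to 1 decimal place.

40.8 mg/L

Over one 16-h interval, 16/14 ≈ 1.1429 half-lives elapse, leaving f ≈ 0.4529 of each dose.
Each bolus raises the concentration by D/Vd = 2267/46 ≈ 49.283 mg/L.
Steady-state trough Cmin,ss = C₀·f/(1−f) ≈ 49.283 × 0.4529/0.5471 ≈ 40.797 mg/L.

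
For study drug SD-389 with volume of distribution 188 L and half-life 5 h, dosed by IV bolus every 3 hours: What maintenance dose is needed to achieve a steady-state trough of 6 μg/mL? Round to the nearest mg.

582 mg

τ/t½ = 3/5 ≈ 0.6, so f = (1/2)^(3/5) ≈ 0.659754.
Cmin,ss = (D/Vd)·f/(1−f), so D = Cmin,ss·Vd·(1−f)/f.
D = 6 × 188 × (1−f)/f ≈ 6 × 188 × 0.51572 ≈ 581.73 mg.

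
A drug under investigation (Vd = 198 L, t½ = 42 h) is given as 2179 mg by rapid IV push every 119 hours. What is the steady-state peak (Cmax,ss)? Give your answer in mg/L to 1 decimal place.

Over one 119-h interval, 119/42 ≈ 2.8333 half-lives elapse, leaving f ≈ 0.1403 of each dose.
At steady state, accumulation factor R = 1/(1 − e^(−kτ)) ≈ 1.1632.
Each bolus raises the concentration by D/Vd = 2179/198 ≈ 11.005 mg/L.
Steady-state peak Cmax,ss = C₀·R ≈ 11.005 × 1.1632 ≈ 12.801 mg/L.

12.8 mg/L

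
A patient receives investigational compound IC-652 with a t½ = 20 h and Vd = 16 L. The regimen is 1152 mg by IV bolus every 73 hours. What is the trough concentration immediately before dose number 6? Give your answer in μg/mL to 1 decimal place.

6.2 μg/mL

f = (1/2)^(τ/t½) = (1/2)^(73/20) ≈ 0.0797.
C₀ = D/Vd = 1152/16 ≈ 72.000 μg/mL.
Before the 6th dose, 5 doses have been given. Superposition: Cmin = C₀·(f + f² + … + f^5).
≈ 72.000 × (0.0797 + 0.0064 + 0.0005 + 0.0000 + 0.0000) ≈ 72.000 × 0.0866 ≈ 6.235 μg/mL.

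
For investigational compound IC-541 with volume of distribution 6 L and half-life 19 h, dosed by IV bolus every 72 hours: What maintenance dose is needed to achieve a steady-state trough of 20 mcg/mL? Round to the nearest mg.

τ/t½ = 72/19 ≈ 3.7895, so f = (1/2)^(72/19) ≈ 0.072319.
Cmin,ss = (D/Vd)·f/(1−f), so D = Cmin,ss·Vd·(1−f)/f.
D = 20 × 6 × (1−f)/f ≈ 20 × 6 × 12.82762 ≈ 1539.31 mg.

1539 mg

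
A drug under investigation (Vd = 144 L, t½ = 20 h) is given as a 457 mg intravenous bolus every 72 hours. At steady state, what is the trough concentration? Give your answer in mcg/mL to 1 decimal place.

0.3 mcg/mL

Over one 72-h interval, 72/20 ≈ 3.6 half-lives elapse, leaving f ≈ 0.0825 of each dose.
At steady state, accumulation factor R = 1/(1 − e^(−kτ)) ≈ 1.0899.
Single-dose peak C₀ = D/Vd = 457/144 ≈ 3.174 mcg/mL.
Steady-state peak Cmax,ss = C₀·R ≈ 3.174 × 1.0899 ≈ 3.459 mcg/mL.
Steady-state trough Cmin,ss = Cmax,ss·f ≈ 3.459 × 0.0825 ≈ 0.285 mcg/mL.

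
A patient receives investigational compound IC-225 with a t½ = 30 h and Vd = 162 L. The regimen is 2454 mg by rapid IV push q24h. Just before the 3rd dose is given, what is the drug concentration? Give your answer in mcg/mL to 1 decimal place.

f = (1/2)^(τ/t½) = (1/2)^(24/30) ≈ 0.5743.
C₀ = D/Vd = 2454/162 ≈ 15.148 mcg/mL.
Before the 3rd dose, 2 doses have been given. Superposition: Cmin = C₀·(f + f²).
≈ 15.148 × (0.5743 + 0.3298) ≈ 15.148 × 0.9041 ≈ 13.695 mcg/mL.

13.7 mcg/mL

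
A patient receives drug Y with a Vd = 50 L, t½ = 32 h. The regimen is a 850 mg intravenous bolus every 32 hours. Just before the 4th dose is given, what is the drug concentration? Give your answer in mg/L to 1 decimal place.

f = (1/2)^(τ/t½) = (1/2)^(32/32) ≈ 0.5000.
C₀ = D/Vd = 850/50 ≈ 17.000 mg/L.
Before the 4th dose, 3 doses have been given. Superposition: Cmin = C₀·(f + f² + … + f^3).
≈ 17.000 × (0.5000 + 0.2500 + 0.1250) ≈ 17.000 × 0.8750 ≈ 14.875 mg/L.

14.9 mg/L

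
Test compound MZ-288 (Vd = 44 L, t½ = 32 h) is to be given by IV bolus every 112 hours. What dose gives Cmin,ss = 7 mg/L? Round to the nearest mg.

τ/t½ = 112/32 ≈ 3.5, so f = (1/2)^(112/32) ≈ 0.088388.
Cmin,ss = (D/Vd)·f/(1−f), so D = Cmin,ss·Vd·(1−f)/f.
D = 7 × 44 × (1−f)/f ≈ 7 × 44 × 10.31375 ≈ 3176.64 mg.

3177 mg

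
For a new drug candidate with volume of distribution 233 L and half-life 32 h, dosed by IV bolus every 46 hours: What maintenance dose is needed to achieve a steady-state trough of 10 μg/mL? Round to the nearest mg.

3981 mg

τ/t½ = 46/32 ≈ 1.4375, so f = (1/2)^(46/32) ≈ 0.369207.
Cmin,ss = (D/Vd)·f/(1−f), so D = Cmin,ss·Vd·(1−f)/f.
D = 10 × 233 × (1−f)/f ≈ 10 × 233 × 1.70851 ≈ 3980.83 mg.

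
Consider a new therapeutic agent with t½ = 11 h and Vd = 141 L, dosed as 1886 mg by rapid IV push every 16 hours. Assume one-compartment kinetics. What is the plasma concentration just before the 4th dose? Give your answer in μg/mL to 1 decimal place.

7.3 μg/mL

f = (1/2)^(τ/t½) = (1/2)^(16/11) ≈ 0.3649.
C₀ = D/Vd = 1886/141 ≈ 13.376 μg/mL.
Before the 4th dose, 3 doses have been given. Superposition: Cmin = C₀·(f + f² + … + f^3).
≈ 13.376 × (0.3649 + 0.1332 + 0.0486) ≈ 13.376 × 0.5467 ≈ 7.313 μg/mL.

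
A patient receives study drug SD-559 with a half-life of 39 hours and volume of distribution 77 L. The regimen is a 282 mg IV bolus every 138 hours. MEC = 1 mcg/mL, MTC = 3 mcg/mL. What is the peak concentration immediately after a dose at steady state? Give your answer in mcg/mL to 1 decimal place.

4.0 mcg/mL

Over one 138-h interval, 138/39 ≈ 3.5385 half-lives elapse, leaving f ≈ 0.0861 of each dose.
At steady state, accumulation factor R = 1/(1 − e^(−kτ)) ≈ 1.0942.
Each bolus raises the concentration by D/Vd = 282/77 ≈ 3.662 mcg/mL.
Steady-state peak Cmax,ss = C₀·R ≈ 3.662 × 1.0942 ≈ 4.007 mcg/mL.
Peak 4.0 mcg/mL vs MTC 3 mcg/mL: exceeds toxic threshold.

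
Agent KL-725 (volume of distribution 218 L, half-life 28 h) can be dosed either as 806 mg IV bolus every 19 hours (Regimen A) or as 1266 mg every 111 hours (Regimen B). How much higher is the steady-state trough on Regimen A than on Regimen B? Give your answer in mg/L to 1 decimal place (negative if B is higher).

Regimen A: f = (1/2)^(19/28) ≈ 0.6248; Cmin,ss = (806/218)·f/(1−f) ≈ 6.157 mg/L.
Regimen B: f = (1/2)^(111/28) ≈ 0.0641; Cmin,ss = (1266/218)·f/(1−f) ≈ 0.398 mg/L.
Difference ≈ 6.157 − 0.398 ≈ 5.759 mg/L.

5.8 mg/L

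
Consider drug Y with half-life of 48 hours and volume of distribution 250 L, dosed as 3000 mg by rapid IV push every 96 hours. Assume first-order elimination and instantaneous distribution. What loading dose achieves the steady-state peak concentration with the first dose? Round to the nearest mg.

f = (1/2)^(96/48) ≈ 0.250000; accumulation ratio R = 1/(1−f) ≈ 1.33333.
Loading dose to hit Cmax,ss on first dose: D_load = D_maint·R ≈ 3000 × 1.33333 ≈ 3999.99 mg.

4000 mg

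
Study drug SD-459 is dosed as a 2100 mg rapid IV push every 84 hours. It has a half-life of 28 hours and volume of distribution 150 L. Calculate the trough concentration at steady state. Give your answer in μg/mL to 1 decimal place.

2.0 μg/mL

τ = 84 h = 3 half-lives, so f = (1/2)^3 = 0.125.
Accumulation ratio R = 1/(1 − f) = 1/0.875 = 8/7.
Single-dose peak C₀ = D/Vd = 2100/150 = 14 μg/mL.
Steady-state peak Cmax,ss = C₀·R = 14 × 8/7 ≈ 16.000 μg/mL.
Steady-state trough Cmin,ss = Cmax,ss·f ≈ 16.000 × 0.125 ≈ 2.000 μg/mL.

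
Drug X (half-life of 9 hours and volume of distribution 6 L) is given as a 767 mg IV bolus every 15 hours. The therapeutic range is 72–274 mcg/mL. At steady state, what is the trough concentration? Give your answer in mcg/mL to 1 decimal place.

58.8 mcg/mL

τ/t½ = 15/9 ≈ 1.6667, so fraction remaining f = (1/2)^(15/9) ≈ 0.3150.
Accumulation ratio R = 1/(1 − f) ≈ 1/0.6850 ≈ 1.4599.
Each bolus raises the concentration by D/Vd = 767/6 ≈ 127.833 mcg/mL.
Steady-state peak Cmax,ss = C₀·R ≈ 127.833 × 1.4599 ≈ 186.623 mcg/mL.
Steady-state trough Cmin,ss = Cmax,ss·f ≈ 186.623 × 0.3150 ≈ 58.786 mcg/mL.
Trough 58.8 mcg/mL vs MEC 72 mcg/mL: subtherapeutic.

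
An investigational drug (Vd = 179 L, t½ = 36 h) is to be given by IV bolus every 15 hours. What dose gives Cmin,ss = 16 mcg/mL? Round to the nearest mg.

959 mg

τ/t½ = 15/36 ≈ 0.41667, so f = (1/2)^(15/36) ≈ 0.749154.
Cmin,ss = (D/Vd)·f/(1−f), so D = Cmin,ss·Vd·(1−f)/f.
D = 16 × 179 × (1−f)/f ≈ 16 × 179 × 0.33484 ≈ 958.98 mg.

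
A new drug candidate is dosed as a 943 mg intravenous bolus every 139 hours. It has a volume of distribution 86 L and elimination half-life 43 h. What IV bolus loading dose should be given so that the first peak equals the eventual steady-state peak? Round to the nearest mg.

1055 mg

f = (1/2)^(139/43) ≈ 0.106391; accumulation ratio R = 1/(1−f) ≈ 1.11906.
Loading dose to hit Cmax,ss on first dose: D_load = D_maint·R ≈ 943 × 1.11906 ≈ 1055.27 mg.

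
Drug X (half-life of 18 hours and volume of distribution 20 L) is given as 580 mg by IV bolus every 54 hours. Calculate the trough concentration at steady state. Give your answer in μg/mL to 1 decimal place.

4.1 μg/mL

τ = 54 h = 3 half-lives, so f = (1/2)^3 = 0.125.
At steady state, R = 1/(1 − 0.125) = 8/7.
Single-dose peak C₀ = D/Vd = 580/20 = 29 μg/mL.
Steady-state peak Cmax,ss = C₀·R = 29 × 8/7 ≈ 33.143 μg/mL.
Steady-state trough Cmin,ss = Cmax,ss·f ≈ 33.143 × 0.125 ≈ 4.143 μg/mL.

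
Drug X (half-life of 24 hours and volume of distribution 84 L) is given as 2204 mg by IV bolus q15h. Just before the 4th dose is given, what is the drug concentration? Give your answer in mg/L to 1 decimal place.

f = (1/2)^(τ/t½) = (1/2)^(15/24) ≈ 0.6484.
C₀ = D/Vd = 2204/84 ≈ 26.238 mg/L.
Before the 4th dose, 3 doses have been given. Superposition: Cmin = C₀·(f + f² + … + f^3).
≈ 26.238 × (0.6484 + 0.4204 + 0.2726) ≈ 26.238 × 1.3414 ≈ 35.196 mg/L.

35.2 mg/L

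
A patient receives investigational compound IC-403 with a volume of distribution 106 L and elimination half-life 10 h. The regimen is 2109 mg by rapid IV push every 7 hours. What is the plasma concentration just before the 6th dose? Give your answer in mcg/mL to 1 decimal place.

f = (1/2)^(τ/t½) = (1/2)^(7/10) ≈ 0.6156.
C₀ = D/Vd = 2109/106 ≈ 19.896 mcg/mL.
Before the 6th dose, 5 doses have been given. Superposition: Cmin = C₀·(f + f² + … + f^5).
≈ 19.896 × (0.6156 + 0.3790 + 0.2333 + 0.1436 + 0.0884) ≈ 19.896 × 1.4599 ≈ 29.046 mcg/mL.

29.0 mcg/mL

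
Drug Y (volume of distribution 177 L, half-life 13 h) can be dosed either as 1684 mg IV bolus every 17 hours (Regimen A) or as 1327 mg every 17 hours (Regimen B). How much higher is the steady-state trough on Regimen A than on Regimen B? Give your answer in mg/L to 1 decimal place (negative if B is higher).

Regimen A: f = (1/2)^(17/13) ≈ 0.4040; Cmin,ss = (1684/177)·f/(1−f) ≈ 6.449 mg/L.
Regimen B: f = (1/2)^(17/13) ≈ 0.4040; Cmin,ss = (1327/177)·f/(1−f) ≈ 5.082 mg/L.
Difference ≈ 6.449 − 5.082 ≈ 1.367 mg/L.

1.4 mg/L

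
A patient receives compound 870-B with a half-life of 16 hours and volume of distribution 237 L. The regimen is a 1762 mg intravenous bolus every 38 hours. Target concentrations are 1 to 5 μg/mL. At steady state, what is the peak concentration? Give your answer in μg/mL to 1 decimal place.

k = ln2/t½ = ln2/16 ≈ 0.043322 h⁻¹; fraction remaining f = e^(−kτ) = e^(−0.043322×38) ≈ 0.1928.
Accumulation ratio R = 1/(1 − f) ≈ 1/0.8072 ≈ 1.2389.
Single-dose peak C₀ = D/Vd = 1762/237 ≈ 7.435 μg/mL.
Steady-state peak Cmax,ss = C₀·R ≈ 7.435 × 1.2389 ≈ 9.211 μg/mL.
Peak 9.2 μg/mL vs MTC 5 μg/mL: exceeds toxic threshold.

9.2 μg/mL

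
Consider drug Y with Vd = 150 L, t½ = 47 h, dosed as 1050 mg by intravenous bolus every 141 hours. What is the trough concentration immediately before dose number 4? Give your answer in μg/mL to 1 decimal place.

f = (1/2)^(τ/t½) = (1/2)^(141/47) ≈ 0.1250.
C₀ = D/Vd = 1050/150 ≈ 7.000 μg/mL.
Before the 4th dose, 3 doses have been given. Superposition: Cmin = C₀·(f + f² + … + f^3).
≈ 7.000 × (0.1250 + 0.0156 + 0.0020) ≈ 7.000 × 0.1426 ≈ 0.998 μg/mL.

1.0 μg/mL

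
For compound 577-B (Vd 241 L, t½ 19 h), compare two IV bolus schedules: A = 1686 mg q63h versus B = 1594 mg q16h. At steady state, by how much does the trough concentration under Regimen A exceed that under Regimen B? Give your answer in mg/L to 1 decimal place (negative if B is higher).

-7.6 mg/L

Regimen A: f = (1/2)^(63/19) ≈ 0.1004; Cmin,ss = (1686/241)·f/(1−f) ≈ 0.781 mg/L.
Regimen B: f = (1/2)^(16/19) ≈ 0.5578; Cmin,ss = (1594/241)·f/(1−f) ≈ 8.343 mg/L.
Difference ≈ 0.781 − 8.343 ≈ -7.562 mg/L.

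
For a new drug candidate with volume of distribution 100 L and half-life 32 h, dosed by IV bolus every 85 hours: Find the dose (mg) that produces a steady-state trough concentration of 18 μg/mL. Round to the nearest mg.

9547 mg

τ/t½ = 85/32 ≈ 2.6562, so f = (1/2)^(85/32) ≈ 0.158631.
Cmin,ss = (D/Vd)·f/(1−f), so D = Cmin,ss·Vd·(1−f)/f.
D = 18 × 100 × (1−f)/f ≈ 18 × 100 × 5.30394 ≈ 9547.09 mg.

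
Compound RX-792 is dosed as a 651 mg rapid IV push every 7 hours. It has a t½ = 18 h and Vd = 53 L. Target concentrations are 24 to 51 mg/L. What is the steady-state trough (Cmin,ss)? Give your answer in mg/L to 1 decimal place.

τ/t½ = 7/18 ≈ 0.38889, so fraction remaining f = (1/2)^(7/18) ≈ 0.7637.
Each bolus raises the concentration by D/Vd = 651/53 ≈ 12.283 mg/L.
Steady-state trough Cmin,ss = C₀·f/(1−f) ≈ 12.283 × 0.7637/0.2363 ≈ 39.698 mg/L.
Trough 39.7 mg/L vs MEC 24 mg/L: adequate.

39.7 mg/L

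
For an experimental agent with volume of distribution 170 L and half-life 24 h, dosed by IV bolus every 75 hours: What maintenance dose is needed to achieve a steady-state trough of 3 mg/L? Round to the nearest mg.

3939 mg

τ/t½ = 75/24 ≈ 3.125, so f = (1/2)^(75/24) ≈ 0.114626.
Cmin,ss = (D/Vd)·f/(1−f), so D = Cmin,ss·Vd·(1−f)/f.
D = 3 × 170 × (1−f)/f ≈ 3 × 170 × 7.72402 ≈ 3939.25 mg.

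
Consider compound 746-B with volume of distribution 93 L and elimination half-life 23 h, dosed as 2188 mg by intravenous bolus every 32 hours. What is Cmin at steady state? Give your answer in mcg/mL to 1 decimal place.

Over one 32-h interval, 32/23 ≈ 1.3913 half-lives elapse, leaving f ≈ 0.3812 of each dose.
Accumulation ratio R = 1/(1 − f) ≈ 1/0.6188 ≈ 1.6160.
Single-dose peak C₀ = D/Vd = 2188/93 ≈ 23.527 mcg/mL.
Steady-state peak Cmax,ss = C₀·R ≈ 23.527 × 1.6160 ≈ 38.020 mcg/mL.
One interval later, Cmin,ss = Cmax,ss·e^(−kτ) ≈ 38.020 × 0.3812 ≈ 14.493 mcg/mL.

14.5 mcg/mL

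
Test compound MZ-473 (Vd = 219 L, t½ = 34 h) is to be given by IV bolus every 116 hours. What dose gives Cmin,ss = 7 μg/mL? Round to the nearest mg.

τ/t½ = 116/34 ≈ 3.4118, so f = (1/2)^(116/34) ≈ 0.093963.
Cmin,ss = (D/Vd)·f/(1−f), so D = Cmin,ss·Vd·(1−f)/f.
D = 7 × 219 × (1−f)/f ≈ 7 × 219 × 9.64249 ≈ 14781.94 mg.

14782 mg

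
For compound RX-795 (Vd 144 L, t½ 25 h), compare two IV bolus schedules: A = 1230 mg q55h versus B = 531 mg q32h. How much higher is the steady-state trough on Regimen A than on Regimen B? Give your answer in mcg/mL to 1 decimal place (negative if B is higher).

-0.2 mcg/mL

Regimen A: f = (1/2)^(55/25) ≈ 0.2176; Cmin,ss = (1230/144)·f/(1−f) ≈ 2.376 mcg/mL.
Regimen B: f = (1/2)^(32/25) ≈ 0.4118; Cmin,ss = (531/144)·f/(1−f) ≈ 2.582 mcg/mL.
Difference ≈ 2.376 − 2.582 ≈ -0.206 mcg/mL.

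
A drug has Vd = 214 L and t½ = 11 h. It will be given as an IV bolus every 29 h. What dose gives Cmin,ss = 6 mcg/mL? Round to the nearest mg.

6699 mg

τ/t½ = 29/11 ≈ 2.6364, so f = (1/2)^(29/11) ≈ 0.160833.
Cmin,ss = (D/Vd)·f/(1−f), so D = Cmin,ss·Vd·(1−f)/f.
D = 6 × 214 × (1−f)/f ≈ 6 × 214 × 5.21763 ≈ 6699.44 mg.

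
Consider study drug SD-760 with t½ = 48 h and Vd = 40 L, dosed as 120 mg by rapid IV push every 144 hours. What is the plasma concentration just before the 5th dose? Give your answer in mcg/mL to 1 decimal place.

0.4 mcg/mL

f = (1/2)^(τ/t½) = (1/2)^(144/48) ≈ 0.1250.
C₀ = D/Vd = 120/40 ≈ 3.000 mcg/mL.
Before the 5th dose, 4 doses have been given. Superposition: Cmin = C₀·(f + f² + … + f^4).
≈ 3.000 × (0.1250 + 0.0156 + 0.0020 + 0.0002) ≈ 3.000 × 0.1428 ≈ 0.428 mcg/mL.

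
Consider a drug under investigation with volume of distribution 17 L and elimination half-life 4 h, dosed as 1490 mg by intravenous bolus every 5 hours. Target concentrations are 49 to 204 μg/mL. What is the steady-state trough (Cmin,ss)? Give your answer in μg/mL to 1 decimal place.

63.6 μg/mL

τ/t½ = 5/4 ≈ 1.25, so fraction remaining f = (1/2)^(5/4) ≈ 0.4204.
At steady state, accumulation factor R = 1/(1 − e^(−kτ)) ≈ 1.7253.
Single-dose peak C₀ = D/Vd = 1490/17 ≈ 87.647 μg/mL.
Steady-state peak Cmax,ss = C₀·R ≈ 87.647 × 1.7253 ≈ 151.217 μg/mL.
One interval later, Cmin,ss = Cmax,ss·e^(−kτ) ≈ 151.217 × 0.4204 ≈ 63.572 μg/mL.
Trough 63.6 μg/mL vs MEC 49 μg/mL: adequate.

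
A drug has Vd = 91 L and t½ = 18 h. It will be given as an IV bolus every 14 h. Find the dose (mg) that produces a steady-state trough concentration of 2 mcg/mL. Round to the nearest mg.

τ/t½ = 14/18 ≈ 0.77778, so f = (1/2)^(14/18) ≈ 0.583265.
Cmin,ss = (D/Vd)·f/(1−f), so D = Cmin,ss·Vd·(1−f)/f.
D = 2 × 91 × (1−f)/f ≈ 2 × 91 × 0.71449 ≈ 130.04 mg.

130 mg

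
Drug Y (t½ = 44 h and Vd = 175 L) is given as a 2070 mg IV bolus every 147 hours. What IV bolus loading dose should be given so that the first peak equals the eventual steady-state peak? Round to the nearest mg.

f = (1/2)^(147/44) ≈ 0.098693; accumulation ratio R = 1/(1−f) ≈ 1.10950.
Loading dose to hit Cmax,ss on first dose: D_load = D_maint·R ≈ 2070 × 1.10950 ≈ 2296.66 mg.

2297 mg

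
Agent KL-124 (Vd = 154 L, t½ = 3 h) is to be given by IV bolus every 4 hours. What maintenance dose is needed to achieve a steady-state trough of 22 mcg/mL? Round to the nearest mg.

τ/t½ = 4/3 ≈ 1.3333, so f = (1/2)^(4/3) ≈ 0.396850.
Cmin,ss = (D/Vd)·f/(1−f), so D = Cmin,ss·Vd·(1−f)/f.
D = 22 × 154 × (1−f)/f ≈ 22 × 154 × 1.51984 ≈ 5149.22 mg.

5149 mg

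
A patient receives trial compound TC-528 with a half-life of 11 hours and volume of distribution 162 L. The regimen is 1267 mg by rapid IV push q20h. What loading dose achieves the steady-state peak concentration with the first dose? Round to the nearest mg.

f = (1/2)^(20/11) ≈ 0.283578; accumulation ratio R = 1/(1−f) ≈ 1.39583.
Loading dose to hit Cmax,ss on first dose: D_load = D_maint·R ≈ 1267 × 1.39583 ≈ 1768.52 mg.

1769 mg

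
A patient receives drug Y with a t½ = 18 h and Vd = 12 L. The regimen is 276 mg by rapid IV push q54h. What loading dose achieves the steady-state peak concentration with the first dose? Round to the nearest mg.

315 mg

f = (1/2)^(54/18) ≈ 0.125000; accumulation ratio R = 1/(1−f) ≈ 1.14286.
Loading dose to hit Cmax,ss on first dose: D_load = D_maint·R ≈ 276 × 1.14286 ≈ 315.43 mg.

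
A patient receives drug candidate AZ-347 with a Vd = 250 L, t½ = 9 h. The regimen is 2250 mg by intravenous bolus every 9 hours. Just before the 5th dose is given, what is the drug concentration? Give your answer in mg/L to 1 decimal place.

8.4 mg/L

f = (1/2)^(τ/t½) = (1/2)^(9/9) ≈ 0.5000.
C₀ = D/Vd = 2250/250 ≈ 9.000 mg/L.
Before the 5th dose, 4 doses have been given. Superposition: Cmin = C₀·(f + f² + … + f^4).
≈ 9.000 × (0.5000 + 0.2500 + 0.1250 + 0.0625) ≈ 9.000 × 0.9375 ≈ 8.438 mg/L.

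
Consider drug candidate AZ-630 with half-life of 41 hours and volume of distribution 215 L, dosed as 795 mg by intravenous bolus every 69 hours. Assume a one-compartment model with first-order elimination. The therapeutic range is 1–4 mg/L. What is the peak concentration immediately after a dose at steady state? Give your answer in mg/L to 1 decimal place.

5.4 mg/L

Over one 69-h interval, 69/41 ≈ 1.6829 half-lives elapse, leaving f ≈ 0.3115 of each dose.
Accumulation ratio R = 1/(1 − f) ≈ 1/0.6885 ≈ 1.4524.
Single-dose peak C₀ = D/Vd = 795/215 ≈ 3.698 mg/L.
Steady-state peak Cmax,ss = C₀·R ≈ 3.698 × 1.4524 ≈ 5.371 mg/L.
Peak 5.4 mg/L vs MTC 4 mg/L: exceeds toxic threshold.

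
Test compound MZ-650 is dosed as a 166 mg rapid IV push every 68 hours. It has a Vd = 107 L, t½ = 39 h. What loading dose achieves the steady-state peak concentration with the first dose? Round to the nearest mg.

f = (1/2)^(68/39) ≈ 0.298626; accumulation ratio R = 1/(1−f) ≈ 1.42577.
Loading dose to hit Cmax,ss on first dose: D_load = D_maint·R ≈ 166 × 1.42577 ≈ 236.68 mg.

237 mg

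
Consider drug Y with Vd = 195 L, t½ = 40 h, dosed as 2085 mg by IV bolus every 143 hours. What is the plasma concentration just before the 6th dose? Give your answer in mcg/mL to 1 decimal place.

f = (1/2)^(τ/t½) = (1/2)^(143/40) ≈ 0.0839.
C₀ = D/Vd = 2085/195 ≈ 10.692 mcg/mL.
Before the 6th dose, 5 doses have been given. Superposition: Cmin = C₀·(f + f² + … + f^5).
≈ 10.692 × (0.0839 + 0.0070 + 0.0006 + 0.0000 + 0.0000) ≈ 10.692 × 0.0915 ≈ 0.978 mcg/mL.

1.0 mcg/mL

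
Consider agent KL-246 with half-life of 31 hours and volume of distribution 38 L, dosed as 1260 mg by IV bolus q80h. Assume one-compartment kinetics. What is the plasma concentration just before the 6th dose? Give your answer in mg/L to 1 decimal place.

6.7 mg/L

f = (1/2)^(τ/t½) = (1/2)^(80/31) ≈ 0.1672.
C₀ = D/Vd = 1260/38 ≈ 33.158 mg/L.
Before the 6th dose, 5 doses have been given. Superposition: Cmin = C₀·(f + f² + … + f^5).
≈ 33.158 × (0.1672 + 0.0280 + 0.0047 + 0.0008 + 0.0001) ≈ 33.158 × 0.2008 ≈ 6.658 mg/L.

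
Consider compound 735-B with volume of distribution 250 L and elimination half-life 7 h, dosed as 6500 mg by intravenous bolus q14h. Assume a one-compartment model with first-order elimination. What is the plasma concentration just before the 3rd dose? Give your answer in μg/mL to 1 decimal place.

8.1 μg/mL

f = (1/2)^(τ/t½) = (1/2)^(14/7) ≈ 0.2500.
C₀ = D/Vd = 6500/250 ≈ 26.000 μg/mL.
Before the 3rd dose, 2 doses have been given. Superposition: Cmin = C₀·(f + f²).
≈ 26.000 × (0.2500 + 0.0625) ≈ 26.000 × 0.3125 ≈ 8.125 μg/mL.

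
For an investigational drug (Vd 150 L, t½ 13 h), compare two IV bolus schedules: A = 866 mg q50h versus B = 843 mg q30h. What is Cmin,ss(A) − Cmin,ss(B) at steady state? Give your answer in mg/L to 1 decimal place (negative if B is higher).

-1.0 mg/L

Regimen A: f = (1/2)^(50/13) ≈ 0.0695; Cmin,ss = (866/150)·f/(1−f) ≈ 0.431 mg/L.
Regimen B: f = (1/2)^(30/13) ≈ 0.2020; Cmin,ss = (843/150)·f/(1−f) ≈ 1.423 mg/L.
Difference ≈ 0.431 − 1.423 ≈ -0.992 mg/L.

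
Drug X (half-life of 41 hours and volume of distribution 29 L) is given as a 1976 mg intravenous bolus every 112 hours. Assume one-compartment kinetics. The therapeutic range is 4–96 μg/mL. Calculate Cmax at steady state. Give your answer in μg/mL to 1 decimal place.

80.2 μg/mL

Over one 112-h interval, 112/41 ≈ 2.7317 half-lives elapse, leaving f ≈ 0.1505 of each dose.
Accumulation ratio R = 1/(1 − f) ≈ 1/0.8495 ≈ 1.1772.
Single-dose peak C₀ = D/Vd = 1976/29 ≈ 68.138 μg/mL.
Steady-state peak Cmax,ss = C₀·R ≈ 68.138 × 1.1772 ≈ 80.212 μg/mL.
Peak 80.2 μg/mL vs MTC 96 μg/mL: below toxic threshold.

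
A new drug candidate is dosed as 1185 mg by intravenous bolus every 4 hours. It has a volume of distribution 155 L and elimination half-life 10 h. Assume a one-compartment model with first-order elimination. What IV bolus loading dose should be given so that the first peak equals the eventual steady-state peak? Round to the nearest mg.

4894 mg

f = (1/2)^(4/10) ≈ 0.757858; accumulation ratio R = 1/(1−f) ≈ 4.12981.
Loading dose to hit Cmax,ss on first dose: D_load = D_maint·R ≈ 1185 × 4.12981 ≈ 4893.82 mg.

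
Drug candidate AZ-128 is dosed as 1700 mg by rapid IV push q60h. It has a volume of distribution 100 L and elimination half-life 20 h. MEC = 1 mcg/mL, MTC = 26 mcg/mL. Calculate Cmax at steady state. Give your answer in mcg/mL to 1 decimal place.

The dosing interval is 3 half-lives, so f = 2^(−3) = 0.125.
At steady state, R = 1/(1 − 0.125) = 8/7.
Single-dose peak C₀ = D/Vd = 1700/100 = 17 mcg/mL.
Steady-state peak Cmax,ss = C₀·R = 17 × 8/7 ≈ 19.429 mcg/mL.
Peak 19.4 mcg/mL vs MTC 26 mcg/mL: below toxic threshold.

19.4 mcg/mL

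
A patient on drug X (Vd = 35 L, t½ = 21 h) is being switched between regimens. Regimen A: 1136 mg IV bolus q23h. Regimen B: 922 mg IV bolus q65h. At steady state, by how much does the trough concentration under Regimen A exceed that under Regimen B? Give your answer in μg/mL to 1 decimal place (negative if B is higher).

25.1 μg/mL

Regimen A: f = (1/2)^(23/21) ≈ 0.4681; Cmin,ss = (1136/35)·f/(1−f) ≈ 28.564 μg/mL.
Regimen B: f = (1/2)^(65/21) ≈ 0.1170; Cmin,ss = (922/35)·f/(1−f) ≈ 3.491 μg/mL.
Difference ≈ 28.564 − 3.491 ≈ 25.073 μg/mL.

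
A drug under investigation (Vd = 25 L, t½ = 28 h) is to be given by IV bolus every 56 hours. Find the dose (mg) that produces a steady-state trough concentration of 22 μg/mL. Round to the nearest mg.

1650 mg

τ/t½ = 56/28 ≈ 2, so f = (1/2)^(56/28) ≈ 0.250000.
Cmin,ss = (D/Vd)·f/(1−f), so D = Cmin,ss·Vd·(1−f)/f.
D = 22 × 25 × (1−f)/f ≈ 22 × 25 × 3.00000 ≈ 1650.00 mg.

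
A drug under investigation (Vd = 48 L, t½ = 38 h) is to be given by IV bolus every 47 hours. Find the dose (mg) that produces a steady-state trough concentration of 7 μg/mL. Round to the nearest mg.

τ/t½ = 47/38 ≈ 1.2368, so f = (1/2)^(47/38) ≈ 0.424300.
Cmin,ss = (D/Vd)·f/(1−f), so D = Cmin,ss·Vd·(1−f)/f.
D = 7 × 48 × (1−f)/f ≈ 7 × 48 × 1.35682 ≈ 455.89 mg.

456 mg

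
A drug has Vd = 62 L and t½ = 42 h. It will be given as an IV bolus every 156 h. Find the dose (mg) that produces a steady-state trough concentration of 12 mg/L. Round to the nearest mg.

9021 mg

τ/t½ = 156/42 ≈ 3.7143, so f = (1/2)^(156/42) ≈ 0.076188.
Cmin,ss = (D/Vd)·f/(1−f), so D = Cmin,ss·Vd·(1−f)/f.
D = 12 × 62 × (1−f)/f ≈ 12 × 62 × 12.12543 ≈ 9021.32 mg.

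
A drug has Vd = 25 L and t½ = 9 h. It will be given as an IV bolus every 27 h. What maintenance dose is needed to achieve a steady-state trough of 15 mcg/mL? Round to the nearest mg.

2625 mg

τ/t½ = 27/9 ≈ 3, so f = (1/2)^(27/9) ≈ 0.125000.
Cmin,ss = (D/Vd)·f/(1−f), so D = Cmin,ss·Vd·(1−f)/f.
D = 15 × 25 × (1−f)/f ≈ 15 × 25 × 7.00000 ≈ 2625.00 mg.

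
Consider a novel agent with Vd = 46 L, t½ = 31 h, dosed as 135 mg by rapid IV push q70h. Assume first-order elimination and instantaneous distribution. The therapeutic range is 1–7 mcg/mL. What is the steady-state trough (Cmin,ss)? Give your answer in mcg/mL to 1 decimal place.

Over one 70-h interval, 70/31 ≈ 2.2581 half-lives elapse, leaving f ≈ 0.2091 of each dose.
Single-dose peak C₀ = D/Vd = 135/46 ≈ 2.935 mcg/mL.
Steady-state trough Cmin,ss = C₀·f/(1−f) ≈ 2.935 × 0.2091/0.7909 ≈ 0.776 mcg/mL.
Trough 0.8 mcg/mL vs MEC 1 mcg/mL: subtherapeutic.

0.8 mcg/mL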